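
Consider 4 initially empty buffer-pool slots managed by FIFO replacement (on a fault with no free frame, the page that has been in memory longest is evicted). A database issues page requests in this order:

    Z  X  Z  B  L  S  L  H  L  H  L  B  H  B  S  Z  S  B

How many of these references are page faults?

Z → miss, frames [Z]
X → miss, frames [Z, X]
Z → hit
B → miss, frames [Z, X, B]
L → miss, frames [Z, X, B, L]
S → miss, evict Z, frames [X, B, L, S]
L → hit
H → miss, evict X, frames [B, L, S, H]
L → hit
H → hit
L → hit
B → hit
H → hit
B → hit
S → hit
Z → miss, evict B, frames [L, S, H, Z]
S → hit
B → miss, evict L, frames [S, H, Z, B]
Page faults: 8.

8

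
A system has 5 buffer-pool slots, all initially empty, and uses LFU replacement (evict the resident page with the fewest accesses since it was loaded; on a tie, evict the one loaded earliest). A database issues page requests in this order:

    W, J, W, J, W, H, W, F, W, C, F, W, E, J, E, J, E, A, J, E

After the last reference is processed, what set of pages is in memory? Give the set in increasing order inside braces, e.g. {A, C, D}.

W → fault, frames {W}
J → fault, frames {W,J}
W → hit
J → hit
W → hit
H → fault, frames {W,J,H}
W → hit
F → fault, frames {W,J,H,F}
W → hit
C → fault, frames {W,J,H,F,C}
F → hit
W → hit
E → fault, evict H, frames {W,J,F,C,E}
J → hit
E → hit
J → hit
E → hit
A → fault, evict C, frames {W,J,F,E,A}
J → hit
E → hit

{A, E, F, J, W}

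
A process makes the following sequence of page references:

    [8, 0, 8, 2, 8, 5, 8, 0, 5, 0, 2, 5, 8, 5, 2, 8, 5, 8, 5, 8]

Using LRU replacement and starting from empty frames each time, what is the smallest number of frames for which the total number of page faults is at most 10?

3

f=1: 20 faults
f=2: 12 faults
f=3: 7 faults
f=4: 4 faults
Smallest f with faults ≤ 10 is 3.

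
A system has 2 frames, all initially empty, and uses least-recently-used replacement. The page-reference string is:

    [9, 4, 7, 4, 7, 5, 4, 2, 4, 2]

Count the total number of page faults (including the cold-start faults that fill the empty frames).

6

9 -> miss, frames [9]
4 -> miss, frames [9, 4]
7 -> miss, evict 9, frames [4, 7]
4 -> hit
7 -> hit
5 -> miss, evict 4, frames [7, 5]
4 -> miss, evict 7, frames [5, 4]
2 -> miss, evict 5, frames [4, 2]
4 -> hit
2 -> hit
Page faults: 6.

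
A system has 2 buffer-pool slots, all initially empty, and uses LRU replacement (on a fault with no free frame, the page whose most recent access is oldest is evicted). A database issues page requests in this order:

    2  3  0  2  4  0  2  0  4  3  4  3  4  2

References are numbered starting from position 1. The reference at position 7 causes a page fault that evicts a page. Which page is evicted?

pos 1: 2 -> fault, frames {2}
pos 2: 3 -> fault, frames {2,3}
pos 3: 0 -> fault, evict 2, frames {3,0}
pos 4: 2 -> fault, evict 3, frames {0,2}
pos 5: 4 -> fault, evict 0, frames {2,4}
pos 6: 0 -> fault, evict 2, frames {4,0}
pos 7: 2 -> fault, evict 4, frames {0,2}
At position 7, page 4 is evicted.

4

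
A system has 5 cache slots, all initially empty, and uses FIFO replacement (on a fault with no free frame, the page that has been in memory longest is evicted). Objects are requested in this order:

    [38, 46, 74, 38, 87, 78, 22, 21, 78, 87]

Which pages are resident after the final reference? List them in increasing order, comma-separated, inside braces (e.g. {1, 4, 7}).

38: miss, frames {38}
46: miss, frames {38,46}
74: miss, frames {38,46,74}
38: hit
87: miss, frames {38,46,74,87}
78: miss, frames {38,46,74,87,78}
22: miss, evict 38, frames {46,74,87,78,22}
21: miss, evict 46, frames {74,87,78,22,21}
78: hit
87: hit

{21, 22, 74, 78, 87}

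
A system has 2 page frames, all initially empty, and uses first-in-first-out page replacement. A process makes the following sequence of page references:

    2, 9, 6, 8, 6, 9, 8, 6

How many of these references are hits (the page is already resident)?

2

2 → fault, frames (2)
9 → fault, frames (2 9)
6 → fault, evict 2, frames (9 6)
8 → fault, evict 9, frames (6 8)
6 → hit
9 → fault, evict 6, frames (8 9)
8 → hit
6 → fault, evict 8, frames (9 6)
Hits: 2.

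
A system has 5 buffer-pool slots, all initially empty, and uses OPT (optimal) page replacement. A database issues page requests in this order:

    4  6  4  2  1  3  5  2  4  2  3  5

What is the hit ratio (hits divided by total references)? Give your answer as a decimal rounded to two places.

4 -> fault, frames (4)
6 -> fault, frames (4 6)
4 -> hit
2 -> fault, frames (4 6 2)
1 -> fault, frames (4 6 2 1)
3 -> fault, frames (4 6 2 1 3)
5 -> fault, evict 1, frames (4 6 2 3 5)
2 -> hit
4 -> hit
2 -> hit
3 -> hit
5 -> hit
Hits: 6 of 12 references → 6/12 = 0.5000.

0.50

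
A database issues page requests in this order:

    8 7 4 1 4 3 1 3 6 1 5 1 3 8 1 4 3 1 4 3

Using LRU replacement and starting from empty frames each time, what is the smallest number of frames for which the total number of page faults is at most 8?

f=1: 20 faults
f=2: 17 faults
f=3: 11 faults
f=4: 9 faults
f=5: 9 faults
f=6: 8 faults
f=7: 7 faults
Smallest f with faults ≤ 8 is 6.

6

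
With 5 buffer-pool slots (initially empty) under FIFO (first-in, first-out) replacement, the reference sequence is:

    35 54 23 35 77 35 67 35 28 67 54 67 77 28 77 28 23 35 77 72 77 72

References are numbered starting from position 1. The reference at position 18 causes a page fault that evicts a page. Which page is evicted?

54

pos 1: 35 -> miss, frames [35]
pos 2: 54 -> miss, frames [35, 54]
pos 3: 23 -> miss, frames [35, 54, 23]
pos 4: 35 -> hit
pos 5: 77 -> miss, frames [35, 54, 23, 77]
pos 6: 35 -> hit
pos 7: 67 -> miss, frames [35, 54, 23, 77, 67]
pos 8: 35 -> hit
pos 9: 28 -> miss, evict 35, frames [54, 23, 77, 67, 28]
pos 10: 67 -> hit
pos 11: 54 -> hit
pos 12: 67 -> hit
pos 13: 77 -> hit
pos 14: 28 -> hit
pos 15: 77 -> hit
pos 16: 28 -> hit
pos 17: 23 -> hit
pos 18: 35 -> miss, evict 54, frames [23, 77, 67, 28, 35]
At position 18, page 54 is evicted.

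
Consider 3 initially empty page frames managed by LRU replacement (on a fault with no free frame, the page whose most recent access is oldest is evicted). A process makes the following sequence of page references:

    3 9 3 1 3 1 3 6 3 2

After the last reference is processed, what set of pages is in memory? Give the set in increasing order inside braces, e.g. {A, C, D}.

3: miss, frames [3]
9: miss, frames [3, 9]
3: hit
1: miss, frames [9, 3, 1]
3: hit
1: hit
3: hit
6: miss, evict 9, frames [1, 3, 6]
3: hit
2: miss, evict 1, frames [6, 3, 2]

{2, 3, 6}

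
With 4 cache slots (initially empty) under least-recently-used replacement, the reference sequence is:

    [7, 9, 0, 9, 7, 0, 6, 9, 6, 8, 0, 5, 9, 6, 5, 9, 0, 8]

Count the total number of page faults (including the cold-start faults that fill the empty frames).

7 → miss, frames [7]
9 → miss, frames [7, 9]
0 → miss, frames [7, 9, 0]
9 → hit
7 → hit
0 → hit
6 → miss, frames [9, 7, 0, 6]
9 → hit
6 → hit
8 → miss, evict 7, frames [0, 9, 6, 8]
0 → hit
5 → miss, evict 9, frames [6, 8, 0, 5]
9 → miss, evict 6, frames [8, 0, 5, 9]
6 → miss, evict 8, frames [0, 5, 9, 6]
5 → hit
9 → hit
0 → hit
8 → miss, evict 6, frames [5, 9, 0, 8]
Page faults: 9.

9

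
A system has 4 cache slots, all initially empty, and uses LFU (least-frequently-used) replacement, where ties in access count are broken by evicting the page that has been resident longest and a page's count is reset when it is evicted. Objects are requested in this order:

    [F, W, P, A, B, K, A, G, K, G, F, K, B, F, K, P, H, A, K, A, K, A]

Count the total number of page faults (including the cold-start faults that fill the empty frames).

12

F -> miss, frames (F)
W -> miss, frames (F W)
P -> miss, frames (F W P)
A -> miss, frames (F W P A)
B -> miss, evict F, frames (W P A B)
K -> miss, evict W, frames (P A B K)
A -> hit
G -> miss, evict P, frames (A B K G)
K -> hit
G -> hit
F -> miss, evict B, frames (A K G F)
K -> hit
B -> miss, evict F, frames (A K G B)
F -> miss, evict B, frames (A K G F)
K -> hit
P -> miss, evict F, frames (A K G P)
H -> miss, evict P, frames (A K G H)
A -> hit
K -> hit
A -> hit
K -> hit
A -> hit
Page faults: 12.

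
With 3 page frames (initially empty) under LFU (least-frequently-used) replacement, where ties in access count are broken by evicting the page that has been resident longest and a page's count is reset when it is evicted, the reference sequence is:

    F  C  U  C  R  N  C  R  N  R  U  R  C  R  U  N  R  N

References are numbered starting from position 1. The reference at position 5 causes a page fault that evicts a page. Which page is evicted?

pos 1: F: miss, frames [F]
pos 2: C: miss, frames [F, C]
pos 3: U: miss, frames [F, C, U]
pos 4: C: hit
pos 5: R: miss, evict F, frames [C, U, R]
At position 5, page F is evicted.

F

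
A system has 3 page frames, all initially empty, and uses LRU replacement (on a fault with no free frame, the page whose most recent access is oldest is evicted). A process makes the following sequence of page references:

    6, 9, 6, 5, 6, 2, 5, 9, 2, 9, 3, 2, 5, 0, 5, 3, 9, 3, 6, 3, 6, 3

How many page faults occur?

11

6: fault, frames {6}
9: fault, frames {6,9}
6: hit
5: fault, frames {9,6,5}
6: hit
2: fault, evict 9, frames {5,6,2}
5: hit
9: fault, evict 6, frames {2,5,9}
2: hit
9: hit
3: fault, evict 5, frames {2,9,3}
2: hit
5: fault, evict 9, frames {3,2,5}
0: fault, evict 3, frames {2,5,0}
5: hit
3: fault, evict 2, frames {0,5,3}
9: fault, evict 0, frames {5,3,9}
3: hit
6: fault, evict 5, frames {9,3,6}
3: hit
6: hit
3: hit
Page faults: 11.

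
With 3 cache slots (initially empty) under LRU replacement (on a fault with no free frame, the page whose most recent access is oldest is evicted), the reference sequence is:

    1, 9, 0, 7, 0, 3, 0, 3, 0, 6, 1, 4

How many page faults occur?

8

1 -> miss, frames {1}
9 -> miss, frames {1,9}
0 -> miss, frames {1,9,0}
7 -> miss, evict 1, frames {9,0,7}
0 -> hit
3 -> miss, evict 9, frames {7,0,3}
0 -> hit
3 -> hit
0 -> hit
6 -> miss, evict 7, frames {3,0,6}
1 -> miss, evict 3, frames {0,6,1}
4 -> miss, evict 0, frames {6,1,4}
Page faults: 8.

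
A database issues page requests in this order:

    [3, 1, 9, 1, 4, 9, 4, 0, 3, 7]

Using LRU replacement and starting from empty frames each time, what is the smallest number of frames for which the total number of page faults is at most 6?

f=1: 10 faults
f=2: 8 faults
f=3: 7 faults
f=4: 7 faults
f=5: 6 faults
f=6: 6 faults
Smallest f with faults ≤ 6 is 5.

5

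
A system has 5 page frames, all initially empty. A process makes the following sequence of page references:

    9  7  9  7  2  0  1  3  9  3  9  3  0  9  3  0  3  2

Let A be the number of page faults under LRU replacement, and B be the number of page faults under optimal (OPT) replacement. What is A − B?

Under LRU: F F . . F F F F F . . . . . . . . . → 7 faults.
Under OPT: F F . . F F F F . . . . . . . . . . → 6 faults.
A − B = 7 − 6 = 1.

1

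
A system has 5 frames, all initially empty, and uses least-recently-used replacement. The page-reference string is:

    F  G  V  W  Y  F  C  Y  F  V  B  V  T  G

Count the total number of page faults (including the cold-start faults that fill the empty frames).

F -> miss, frames {F}
G -> miss, frames {F,G}
V -> miss, frames {F,G,V}
W -> miss, frames {F,G,V,W}
Y -> miss, frames {F,G,V,W,Y}
F -> hit
C -> miss, evict G, frames {V,W,Y,F,C}
Y -> hit
F -> hit
V -> hit
B -> miss, evict W, frames {C,Y,F,V,B}
V -> hit
T -> miss, evict C, frames {Y,F,B,V,T}
G -> miss, evict Y, frames {F,B,V,T,G}
Page faults: 9.

9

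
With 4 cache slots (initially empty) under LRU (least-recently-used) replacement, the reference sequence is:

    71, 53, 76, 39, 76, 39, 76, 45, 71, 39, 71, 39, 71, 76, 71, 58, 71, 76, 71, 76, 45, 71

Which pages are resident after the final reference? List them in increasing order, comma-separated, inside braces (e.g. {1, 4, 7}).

{45, 58, 71, 76}

71 -> miss, frames (71)
53 -> miss, frames (71 53)
76 -> miss, frames (71 53 76)
39 -> miss, frames (71 53 76 39)
76 -> hit
39 -> hit
76 -> hit
45 -> miss, evict 71, frames (53 39 76 45)
71 -> miss, evict 53, frames (39 76 45 71)
39 -> hit
71 -> hit
39 -> hit
71 -> hit
76 -> hit
71 -> hit
58 -> miss, evict 45, frames (39 76 71 58)
71 -> hit
76 -> hit
71 -> hit
76 -> hit
45 -> miss, evict 39, frames (58 71 76 45)
71 -> hit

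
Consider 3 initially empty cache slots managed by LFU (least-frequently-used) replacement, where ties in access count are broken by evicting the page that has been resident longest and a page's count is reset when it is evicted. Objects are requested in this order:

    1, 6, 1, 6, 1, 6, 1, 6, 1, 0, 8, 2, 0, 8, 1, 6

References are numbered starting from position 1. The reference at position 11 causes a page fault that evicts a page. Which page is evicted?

0

pos 1: 1 → fault, frames {1}
pos 2: 6 → fault, frames {1,6}
pos 3: 1 → hit
pos 4: 6 → hit
pos 5: 1 → hit
pos 6: 6 → hit
pos 7: 1 → hit
pos 8: 6 → hit
pos 9: 1 → hit
pos 10: 0 → fault, frames {1,6,0}
pos 11: 8 → fault, evict 0, frames {1,6,8}
At position 11, page 0 is evicted.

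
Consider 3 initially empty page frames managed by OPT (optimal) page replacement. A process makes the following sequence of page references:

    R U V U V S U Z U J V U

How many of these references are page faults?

6

R → miss, frames (R)
U → miss, frames (R U)
V → miss, frames (R U V)
U → hit
V → hit
S → miss, evict R, frames (U V S)
U → hit
Z → miss, evict S, frames (U V Z)
U → hit
J → miss, evict Z, frames (U V J)
V → hit
U → hit
Page faults: 6.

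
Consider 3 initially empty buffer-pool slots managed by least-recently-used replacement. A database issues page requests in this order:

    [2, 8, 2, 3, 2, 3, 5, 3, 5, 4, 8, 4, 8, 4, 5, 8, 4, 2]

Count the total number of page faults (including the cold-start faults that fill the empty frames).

7

2 -> miss, frames {2}
8 -> miss, frames {2,8}
2 -> hit
3 -> miss, frames {8,2,3}
2 -> hit
3 -> hit
5 -> miss, evict 8, frames {2,3,5}
3 -> hit
5 -> hit
4 -> miss, evict 2, frames {3,5,4}
8 -> miss, evict 3, frames {5,4,8}
4 -> hit
8 -> hit
4 -> hit
5 -> hit
8 -> hit
4 -> hit
2 -> miss, evict 5, frames {8,4,2}
Page faults: 7.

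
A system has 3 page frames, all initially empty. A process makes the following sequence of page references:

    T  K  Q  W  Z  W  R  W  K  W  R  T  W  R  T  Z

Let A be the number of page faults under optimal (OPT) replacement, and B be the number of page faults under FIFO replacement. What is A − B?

-3

Under OPT: F F F F F . F . . . . F . . . F → 8 faults.
Under FIFO: F F F F F . F . F F . F . F . F → 11 faults.
A − B = 8 − 11 = -3.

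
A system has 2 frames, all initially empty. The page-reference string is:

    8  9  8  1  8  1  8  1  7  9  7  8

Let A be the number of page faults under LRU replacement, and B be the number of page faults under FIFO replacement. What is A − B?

Under LRU: F F . F . . . . F F . F → 6 faults.
Under FIFO: F F . F F . . . F F . F → 7 faults.
A − B = 6 − 7 = -1.

-1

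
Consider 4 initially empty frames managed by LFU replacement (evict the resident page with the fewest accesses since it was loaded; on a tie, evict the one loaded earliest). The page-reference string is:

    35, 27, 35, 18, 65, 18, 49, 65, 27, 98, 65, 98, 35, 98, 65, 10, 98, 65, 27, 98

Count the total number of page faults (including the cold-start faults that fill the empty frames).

35 → miss, frames (35)
27 → miss, frames (35 27)
35 → hit
18 → miss, frames (35 27 18)
65 → miss, frames (35 27 18 65)
18 → hit
49 → miss, evict 27, frames (35 18 65 49)
65 → hit
27 → miss, evict 49, frames (35 18 65 27)
98 → miss, evict 27, frames (35 18 65 98)
65 → hit
98 → hit
35 → hit
98 → hit
65 → hit
10 → miss, evict 18, frames (35 65 98 10)
98 → hit
65 → hit
27 → miss, evict 10, frames (35 65 98 27)
98 → hit
Page faults: 9.

9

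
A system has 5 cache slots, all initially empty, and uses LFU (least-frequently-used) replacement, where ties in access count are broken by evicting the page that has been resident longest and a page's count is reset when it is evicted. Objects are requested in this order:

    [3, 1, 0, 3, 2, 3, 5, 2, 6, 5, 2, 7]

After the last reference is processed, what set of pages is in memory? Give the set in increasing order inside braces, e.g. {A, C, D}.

3 → miss, frames (3)
1 → miss, frames (3 1)
0 → miss, frames (3 1 0)
3 → hit
2 → miss, frames (3 1 0 2)
3 → hit
5 → miss, frames (3 1 0 2 5)
2 → hit
6 → miss, evict 1, frames (3 0 2 5 6)
5 → hit
2 → hit
7 → miss, evict 0, frames (3 2 5 6 7)

{2, 3, 5, 6, 7}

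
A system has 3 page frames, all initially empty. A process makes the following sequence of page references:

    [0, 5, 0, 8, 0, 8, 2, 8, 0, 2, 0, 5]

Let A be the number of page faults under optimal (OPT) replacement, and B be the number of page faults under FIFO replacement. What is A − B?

Under OPT: F F . F . . F . . . . F → 5 faults.
Under FIFO: F F . F . . F . F . . F → 6 faults.
A − B = 5 − 6 = -1.

-1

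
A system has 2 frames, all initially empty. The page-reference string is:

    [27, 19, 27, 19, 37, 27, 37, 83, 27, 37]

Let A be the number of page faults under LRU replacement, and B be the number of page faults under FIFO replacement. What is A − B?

Under LRU: F F . . F F . F F F → 7 faults.
Under FIFO: F F . . F F . F . F → 6 faults.
A − B = 7 − 6 = 1.

1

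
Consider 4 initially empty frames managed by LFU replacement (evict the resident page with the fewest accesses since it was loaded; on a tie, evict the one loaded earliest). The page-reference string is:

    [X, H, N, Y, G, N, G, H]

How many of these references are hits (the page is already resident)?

X → miss, frames {X}
H → miss, frames {X,H}
N → miss, frames {X,H,N}
Y → miss, frames {X,H,N,Y}
G → miss, evict X, frames {H,N,Y,G}
N → hit
G → hit
H → hit
Hits: 3.

3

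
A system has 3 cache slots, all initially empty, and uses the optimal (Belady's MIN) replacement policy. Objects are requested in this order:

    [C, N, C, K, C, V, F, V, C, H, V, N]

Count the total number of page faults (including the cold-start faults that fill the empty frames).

C: fault, frames {C}
N: fault, frames {C,N}
C: hit
K: fault, frames {C,N,K}
C: hit
V: fault, evict K, frames {C,N,V}
F: fault, evict N, frames {C,V,F}
V: hit
C: hit
H: fault, evict F, frames {C,V,H}
V: hit
N: fault, evict H, frames {C,V,N}
Page faults: 7.

7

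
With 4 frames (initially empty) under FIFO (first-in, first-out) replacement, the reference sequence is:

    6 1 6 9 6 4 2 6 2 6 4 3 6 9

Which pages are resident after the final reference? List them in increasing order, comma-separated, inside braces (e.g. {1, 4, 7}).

{2, 3, 6, 9}

6 → fault, frames [6]
1 → fault, frames [6, 1]
6 → hit
9 → fault, frames [6, 1, 9]
6 → hit
4 → fault, frames [6, 1, 9, 4]
2 → fault, evict 6, frames [1, 9, 4, 2]
6 → fault, evict 1, frames [9, 4, 2, 6]
2 → hit
6 → hit
4 → hit
3 → fault, evict 9, frames [4, 2, 6, 3]
6 → hit
9 → fault, evict 4, frames [2, 6, 3, 9]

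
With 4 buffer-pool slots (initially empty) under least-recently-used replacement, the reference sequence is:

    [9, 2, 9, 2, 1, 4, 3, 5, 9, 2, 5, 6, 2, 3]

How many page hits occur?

9: miss, frames {9}
2: miss, frames {9,2}
9: hit
2: hit
1: miss, frames {9,2,1}
4: miss, frames {9,2,1,4}
3: miss, evict 9, frames {2,1,4,3}
5: miss, evict 2, frames {1,4,3,5}
9: miss, evict 1, frames {4,3,5,9}
2: miss, evict 4, frames {3,5,9,2}
5: hit
6: miss, evict 3, frames {9,2,5,6}
2: hit
3: miss, evict 9, frames {5,6,2,3}
Hits: 4.

4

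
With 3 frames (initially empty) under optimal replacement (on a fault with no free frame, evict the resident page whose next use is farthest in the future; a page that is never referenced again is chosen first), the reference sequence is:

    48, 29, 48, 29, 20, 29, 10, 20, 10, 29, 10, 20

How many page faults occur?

4

48 -> miss, frames (48)
29 -> miss, frames (48 29)
48 -> hit
29 -> hit
20 -> miss, frames (48 29 20)
29 -> hit
10 -> miss, evict 48, frames (29 20 10)
20 -> hit
10 -> hit
29 -> hit
10 -> hit
20 -> hit
Page faults: 4.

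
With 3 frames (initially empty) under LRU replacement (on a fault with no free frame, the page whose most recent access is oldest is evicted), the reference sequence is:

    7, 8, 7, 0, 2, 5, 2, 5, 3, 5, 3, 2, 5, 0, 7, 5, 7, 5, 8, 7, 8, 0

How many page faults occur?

10

7 -> fault, frames {7}
8 -> fault, frames {7,8}
7 -> hit
0 -> fault, frames {8,7,0}
2 -> fault, evict 8, frames {7,0,2}
5 -> fault, evict 7, frames {0,2,5}
2 -> hit
5 -> hit
3 -> fault, evict 0, frames {2,5,3}
5 -> hit
3 -> hit
2 -> hit
5 -> hit
0 -> fault, evict 3, frames {2,5,0}
7 -> fault, evict 2, frames {5,0,7}
5 -> hit
7 -> hit
5 -> hit
8 -> fault, evict 0, frames {7,5,8}
7 -> hit
8 -> hit
0 -> fault, evict 5, frames {7,8,0}
Page faults: 10.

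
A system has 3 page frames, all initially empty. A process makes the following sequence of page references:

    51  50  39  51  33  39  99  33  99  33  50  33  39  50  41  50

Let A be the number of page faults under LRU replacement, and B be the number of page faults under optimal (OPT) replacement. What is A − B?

Under LRU: F F F . F . F . . . F . F . F . → 8 faults.
Under OPT: F F F . F . F . . . . . F . F . → 7 faults.
A − B = 8 − 7 = 1.

1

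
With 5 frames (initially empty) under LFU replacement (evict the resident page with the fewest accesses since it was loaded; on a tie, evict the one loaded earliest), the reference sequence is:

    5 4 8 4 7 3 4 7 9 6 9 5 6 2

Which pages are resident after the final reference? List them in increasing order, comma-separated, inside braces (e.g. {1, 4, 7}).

5 -> miss, frames {5}
4 -> miss, frames {5,4}
8 -> miss, frames {5,4,8}
4 -> hit
7 -> miss, frames {5,4,8,7}
3 -> miss, frames {5,4,8,7,3}
4 -> hit
7 -> hit
9 -> miss, evict 5, frames {4,8,7,3,9}
6 -> miss, evict 8, frames {4,7,3,9,6}
9 -> hit
5 -> miss, evict 3, frames {4,7,9,6,5}
6 -> hit
2 -> miss, evict 5, frames {4,7,9,6,2}

{2, 4, 6, 7, 9}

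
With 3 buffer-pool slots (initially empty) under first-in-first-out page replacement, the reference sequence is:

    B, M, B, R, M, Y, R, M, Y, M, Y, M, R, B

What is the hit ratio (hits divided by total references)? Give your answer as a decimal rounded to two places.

0.64

B → miss, frames [B]
M → miss, frames [B, M]
B → hit
R → miss, frames [B, M, R]
M → hit
Y → miss, evict B, frames [M, R, Y]
R → hit
M → hit
Y → hit
M → hit
Y → hit
M → hit
R → hit
B → miss, evict M, frames [R, Y, B]
Hits: 9 of 14 references → 9/14 = 0.6429.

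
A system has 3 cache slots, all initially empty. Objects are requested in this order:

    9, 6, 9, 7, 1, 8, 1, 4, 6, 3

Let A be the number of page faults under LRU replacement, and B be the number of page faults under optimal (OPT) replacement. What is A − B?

Under LRU: F F . F F F . F F F → 8 faults.
Under OPT: F F . F F F . F . F → 7 faults.
A − B = 8 − 7 = 1.

1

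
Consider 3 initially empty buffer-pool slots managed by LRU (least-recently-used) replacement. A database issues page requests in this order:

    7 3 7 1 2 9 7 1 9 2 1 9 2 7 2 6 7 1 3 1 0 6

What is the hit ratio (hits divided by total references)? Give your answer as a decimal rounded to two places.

7 -> miss, frames (7)
3 -> miss, frames (7 3)
7 -> hit
1 -> miss, frames (3 7 1)
2 -> miss, evict 3, frames (7 1 2)
9 -> miss, evict 7, frames (1 2 9)
7 -> miss, evict 1, frames (2 9 7)
1 -> miss, evict 2, frames (9 7 1)
9 -> hit
2 -> miss, evict 7, frames (1 9 2)
1 -> hit
9 -> hit
2 -> hit
7 -> miss, evict 1, frames (9 2 7)
2 -> hit
6 -> miss, evict 9, frames (7 2 6)
7 -> hit
1 -> miss, evict 2, frames (6 7 1)
3 -> miss, evict 6, frames (7 1 3)
1 -> hit
0 -> miss, evict 7, frames (3 1 0)
6 -> miss, evict 3, frames (1 0 6)
Hits: 8 of 22 references → 8/22 = 0.3636.

0.36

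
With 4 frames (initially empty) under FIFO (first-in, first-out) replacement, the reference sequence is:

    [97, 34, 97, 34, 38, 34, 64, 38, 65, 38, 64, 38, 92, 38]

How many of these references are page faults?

6

97 → miss, frames [97]
34 → miss, frames [97, 34]
97 → hit
34 → hit
38 → miss, frames [97, 34, 38]
34 → hit
64 → miss, frames [97, 34, 38, 64]
38 → hit
65 → miss, evict 97, frames [34, 38, 64, 65]
38 → hit
64 → hit
38 → hit
92 → miss, evict 34, frames [38, 64, 65, 92]
38 → hit
Page faults: 6.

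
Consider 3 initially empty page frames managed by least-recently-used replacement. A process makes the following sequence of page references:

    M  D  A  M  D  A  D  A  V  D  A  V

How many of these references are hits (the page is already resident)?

8

M: fault, frames {M}
D: fault, frames {M,D}
A: fault, frames {M,D,A}
M: hit
D: hit
A: hit
D: hit
A: hit
V: fault, evict M, frames {D,A,V}
D: hit
A: hit
V: hit
Hits: 8.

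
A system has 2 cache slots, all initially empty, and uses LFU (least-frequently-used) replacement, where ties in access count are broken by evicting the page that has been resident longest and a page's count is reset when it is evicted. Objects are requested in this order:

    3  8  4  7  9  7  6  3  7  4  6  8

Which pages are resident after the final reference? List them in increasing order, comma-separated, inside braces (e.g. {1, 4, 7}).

3 → fault, frames [3]
8 → fault, frames [3, 8]
4 → fault, evict 3, frames [8, 4]
7 → fault, evict 8, frames [4, 7]
9 → fault, evict 4, frames [7, 9]
7 → hit
6 → fault, evict 9, frames [7, 6]
3 → fault, evict 6, frames [7, 3]
7 → hit
4 → fault, evict 3, frames [7, 4]
6 → fault, evict 4, frames [7, 6]
8 → fault, evict 6, frames [7, 8]

{7, 8}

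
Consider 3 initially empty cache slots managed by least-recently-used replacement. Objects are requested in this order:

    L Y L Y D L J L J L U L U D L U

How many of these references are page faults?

6

L → miss, frames (L)
Y → miss, frames (L Y)
L → hit
Y → hit
D → miss, frames (L Y D)
L → hit
J → miss, evict Y, frames (D L J)
L → hit
J → hit
L → hit
U → miss, evict D, frames (J L U)
L → hit
U → hit
D → miss, evict J, frames (L U D)
L → hit
U → hit
Page faults: 6.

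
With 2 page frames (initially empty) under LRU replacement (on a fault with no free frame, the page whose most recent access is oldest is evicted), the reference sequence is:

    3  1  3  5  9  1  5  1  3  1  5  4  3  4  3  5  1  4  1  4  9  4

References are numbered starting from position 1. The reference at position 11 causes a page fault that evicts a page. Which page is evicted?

3

pos 1: 3 → fault, frames (3)
pos 2: 1 → fault, frames (3 1)
pos 3: 3 → hit
pos 4: 5 → fault, evict 1, frames (3 5)
pos 5: 9 → fault, evict 3, frames (5 9)
pos 6: 1 → fault, evict 5, frames (9 1)
pos 7: 5 → fault, evict 9, frames (1 5)
pos 8: 1 → hit
pos 9: 3 → fault, evict 5, frames (1 3)
pos 10: 1 → hit
pos 11: 5 → fault, evict 3, frames (1 5)
At position 11, page 3 is evicted.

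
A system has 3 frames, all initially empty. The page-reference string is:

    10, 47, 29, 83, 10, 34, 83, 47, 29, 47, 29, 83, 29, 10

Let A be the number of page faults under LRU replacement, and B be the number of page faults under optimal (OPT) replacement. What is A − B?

2

Under LRU: F F F F F F . F F . . . . F → 9 faults.
Under OPT: F F F F . F . . F . . . . F → 7 faults.
A − B = 9 − 7 = 2.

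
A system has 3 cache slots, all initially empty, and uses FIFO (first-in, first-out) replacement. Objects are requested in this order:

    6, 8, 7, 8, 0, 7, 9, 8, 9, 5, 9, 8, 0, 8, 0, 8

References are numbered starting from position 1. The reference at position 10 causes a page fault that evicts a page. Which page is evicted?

pos 1: 6: miss, frames {6}
pos 2: 8: miss, frames {6,8}
pos 3: 7: miss, frames {6,8,7}
pos 4: 8: hit
pos 5: 0: miss, evict 6, frames {8,7,0}
pos 6: 7: hit
pos 7: 9: miss, evict 8, frames {7,0,9}
pos 8: 8: miss, evict 7, frames {0,9,8}
pos 9: 9: hit
pos 10: 5: miss, evict 0, frames {9,8,5}
At position 10, page 0 is evicted.

0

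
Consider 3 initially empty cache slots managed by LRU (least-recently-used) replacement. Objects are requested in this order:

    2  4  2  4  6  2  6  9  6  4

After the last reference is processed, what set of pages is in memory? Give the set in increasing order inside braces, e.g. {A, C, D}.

{4, 6, 9}

2: fault, frames [2]
4: fault, frames [2, 4]
2: hit
4: hit
6: fault, frames [2, 4, 6]
2: hit
6: hit
9: fault, evict 4, frames [2, 6, 9]
6: hit
4: fault, evict 2, frames [9, 6, 4]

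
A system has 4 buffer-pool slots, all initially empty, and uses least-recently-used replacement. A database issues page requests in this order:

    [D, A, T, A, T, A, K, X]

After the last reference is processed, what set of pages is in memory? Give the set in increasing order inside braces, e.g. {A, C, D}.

D -> miss, frames [D]
A -> miss, frames [D, A]
T -> miss, frames [D, A, T]
A -> hit
T -> hit
A -> hit
K -> miss, frames [D, T, A, K]
X -> miss, evict D, frames [T, A, K, X]

{A, K, T, X}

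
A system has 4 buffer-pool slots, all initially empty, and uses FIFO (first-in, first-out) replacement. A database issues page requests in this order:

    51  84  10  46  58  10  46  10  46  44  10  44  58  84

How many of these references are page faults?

7

51 -> miss, frames {51}
84 -> miss, frames {51,84}
10 -> miss, frames {51,84,10}
46 -> miss, frames {51,84,10,46}
58 -> miss, evict 51, frames {84,10,46,58}
10 -> hit
46 -> hit
10 -> hit
46 -> hit
44 -> miss, evict 84, frames {10,46,58,44}
10 -> hit
44 -> hit
58 -> hit
84 -> miss, evict 10, frames {46,58,44,84}
Page faults: 7.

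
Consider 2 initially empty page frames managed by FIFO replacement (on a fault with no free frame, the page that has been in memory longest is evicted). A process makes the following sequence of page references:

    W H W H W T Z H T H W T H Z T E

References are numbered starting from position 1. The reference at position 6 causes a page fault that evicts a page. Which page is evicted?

pos 1: W -> fault, frames (W)
pos 2: H -> fault, frames (W H)
pos 3: W -> hit
pos 4: H -> hit
pos 5: W -> hit
pos 6: T -> fault, evict W, frames (H T)
At position 6, page W is evicted.

W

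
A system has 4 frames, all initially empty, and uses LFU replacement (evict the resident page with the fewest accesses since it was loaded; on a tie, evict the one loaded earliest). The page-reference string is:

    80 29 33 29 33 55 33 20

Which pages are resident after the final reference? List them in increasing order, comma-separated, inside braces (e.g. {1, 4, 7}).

80 -> miss, frames [80]
29 -> miss, frames [80, 29]
33 -> miss, frames [80, 29, 33]
29 -> hit
33 -> hit
55 -> miss, frames [80, 29, 33, 55]
33 -> hit
20 -> miss, evict 80, frames [29, 33, 55, 20]

{20, 29, 33, 55}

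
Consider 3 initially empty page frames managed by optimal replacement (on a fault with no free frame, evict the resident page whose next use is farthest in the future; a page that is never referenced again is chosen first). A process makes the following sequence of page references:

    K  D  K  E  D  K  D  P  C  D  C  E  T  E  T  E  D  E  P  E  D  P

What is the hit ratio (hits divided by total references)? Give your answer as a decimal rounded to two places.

K → fault, frames {K}
D → fault, frames {K,D}
K → hit
E → fault, frames {K,D,E}
D → hit
K → hit
D → hit
P → fault, evict K, frames {D,E,P}
C → fault, evict P, frames {D,E,C}
D → hit
C → hit
E → hit
T → fault, evict C, frames {D,E,T}
E → hit
T → hit
E → hit
D → hit
E → hit
P → fault, evict T, frames {D,E,P}
E → hit
D → hit
P → hit
Hits: 15 of 22 references → 15/22 = 0.6818.

0.68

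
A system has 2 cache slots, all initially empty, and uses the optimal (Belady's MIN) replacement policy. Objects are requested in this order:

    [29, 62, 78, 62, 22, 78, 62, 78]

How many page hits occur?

29 -> fault, frames [29]
62 -> fault, frames [29, 62]
78 -> fault, evict 29, frames [62, 78]
62 -> hit
22 -> fault, evict 62, frames [78, 22]
78 -> hit
62 -> fault, evict 22, frames [78, 62]
78 -> hit
Hits: 3.

3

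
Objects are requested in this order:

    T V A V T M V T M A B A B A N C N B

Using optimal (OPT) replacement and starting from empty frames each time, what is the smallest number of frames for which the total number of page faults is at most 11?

2

f=1: 18 faults
f=2: 11 faults
f=3: 8 faults
f=4: 7 faults
f=5: 7 faults
f=6: 7 faults
f=7: 7 faults
Smallest f with faults ≤ 11 is 2.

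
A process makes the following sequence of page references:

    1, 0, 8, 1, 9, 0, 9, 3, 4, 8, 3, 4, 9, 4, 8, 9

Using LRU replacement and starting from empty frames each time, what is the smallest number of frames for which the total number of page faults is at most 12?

f=1: 16 faults
f=2: 14 faults
f=3: 10 faults
f=4: 7 faults
f=5: 7 faults
f=6: 6 faults
Smallest f with faults ≤ 12 is 3.

3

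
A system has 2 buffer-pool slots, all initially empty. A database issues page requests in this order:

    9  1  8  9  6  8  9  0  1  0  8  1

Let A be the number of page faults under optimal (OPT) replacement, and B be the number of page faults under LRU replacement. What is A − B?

-3

Under OPT: F F F . F . F F F . F . → 8 faults.
Under LRU: F F F F F F F F F . F F → 11 faults.
A − B = 8 − 11 = -3.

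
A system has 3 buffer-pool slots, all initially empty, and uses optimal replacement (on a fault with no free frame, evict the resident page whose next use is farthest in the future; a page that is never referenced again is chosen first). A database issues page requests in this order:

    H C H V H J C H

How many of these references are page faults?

4

H → fault, frames [H]
C → fault, frames [H, C]
H → hit
V → fault, frames [H, C, V]
H → hit
J → fault, evict V, frames [H, C, J]
C → hit
H → hit
Page faults: 4.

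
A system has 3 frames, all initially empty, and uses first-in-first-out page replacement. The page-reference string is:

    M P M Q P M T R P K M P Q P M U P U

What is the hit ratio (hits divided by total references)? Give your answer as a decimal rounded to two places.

0.39

M -> fault, frames [M]
P -> fault, frames [M, P]
M -> hit
Q -> fault, frames [M, P, Q]
P -> hit
M -> hit
T -> fault, evict M, frames [P, Q, T]
R -> fault, evict P, frames [Q, T, R]
P -> fault, evict Q, frames [T, R, P]
K -> fault, evict T, frames [R, P, K]
M -> fault, evict R, frames [P, K, M]
P -> hit
Q -> fault, evict P, frames [K, M, Q]
P -> fault, evict K, frames [M, Q, P]
M -> hit
U -> fault, evict M, frames [Q, P, U]
P -> hit
U -> hit
Hits: 7 of 18 references → 7/18 = 0.3889.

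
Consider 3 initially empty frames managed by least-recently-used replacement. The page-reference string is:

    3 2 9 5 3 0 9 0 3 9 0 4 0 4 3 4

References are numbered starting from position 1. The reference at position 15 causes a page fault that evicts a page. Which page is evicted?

pos 1: 3 -> fault, frames (3)
pos 2: 2 -> fault, frames (3 2)
pos 3: 9 -> fault, frames (3 2 9)
pos 4: 5 -> fault, evict 3, frames (2 9 5)
pos 5: 3 -> fault, evict 2, frames (9 5 3)
pos 6: 0 -> fault, evict 9, frames (5 3 0)
pos 7: 9 -> fault, evict 5, frames (3 0 9)
pos 8: 0 -> hit
pos 9: 3 -> hit
pos 10: 9 -> hit
pos 11: 0 -> hit
pos 12: 4 -> fault, evict 3, frames (9 0 4)
pos 13: 0 -> hit
pos 14: 4 -> hit
pos 15: 3 -> fault, evict 9, frames (0 4 3)
At position 15, page 9 is evicted.

9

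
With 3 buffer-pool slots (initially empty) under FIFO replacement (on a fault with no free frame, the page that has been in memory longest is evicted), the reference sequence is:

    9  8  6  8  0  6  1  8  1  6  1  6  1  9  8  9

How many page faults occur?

9 -> fault, frames (9)
8 -> fault, frames (9 8)
6 -> fault, frames (9 8 6)
8 -> hit
0 -> fault, evict 9, frames (8 6 0)
6 -> hit
1 -> fault, evict 8, frames (6 0 1)
8 -> fault, evict 6, frames (0 1 8)
1 -> hit
6 -> fault, evict 0, frames (1 8 6)
1 -> hit
6 -> hit
1 -> hit
9 -> fault, evict 1, frames (8 6 9)
8 -> hit
9 -> hit
Page faults: 8.

8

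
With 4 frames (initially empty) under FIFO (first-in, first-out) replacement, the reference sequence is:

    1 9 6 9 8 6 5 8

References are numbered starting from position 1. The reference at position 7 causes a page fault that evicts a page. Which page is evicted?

1

pos 1: 1 -> fault, frames {1}
pos 2: 9 -> fault, frames {1,9}
pos 3: 6 -> fault, frames {1,9,6}
pos 4: 9 -> hit
pos 5: 8 -> fault, frames {1,9,6,8}
pos 6: 6 -> hit
pos 7: 5 -> fault, evict 1, frames {9,6,8,5}
At position 7, page 1 is evicted.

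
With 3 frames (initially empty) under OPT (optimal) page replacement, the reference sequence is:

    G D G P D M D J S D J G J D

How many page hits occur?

7

G: miss, frames [G]
D: miss, frames [G, D]
G: hit
P: miss, frames [G, D, P]
D: hit
M: miss, evict P, frames [G, D, M]
D: hit
J: miss, evict M, frames [G, D, J]
S: miss, evict G, frames [D, J, S]
D: hit
J: hit
G: miss, evict S, frames [D, J, G]
J: hit
D: hit
Hits: 7.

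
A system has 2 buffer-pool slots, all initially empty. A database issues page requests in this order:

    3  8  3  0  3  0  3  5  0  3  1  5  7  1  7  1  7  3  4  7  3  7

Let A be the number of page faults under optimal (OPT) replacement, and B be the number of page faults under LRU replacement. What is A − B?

Under OPT: F F . F . . . F . F F . F . . . . F F . F . → 10 faults.
Under LRU: F F . F . . . F F F F F F F . . . F F F F . → 14 faults.
A − B = 10 − 14 = -4.

-4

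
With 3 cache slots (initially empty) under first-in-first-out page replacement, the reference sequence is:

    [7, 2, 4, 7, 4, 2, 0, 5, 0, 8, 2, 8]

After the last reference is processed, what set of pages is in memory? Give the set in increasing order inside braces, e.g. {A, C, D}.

{2, 5, 8}

7 → miss, frames [7]
2 → miss, frames [7, 2]
4 → miss, frames [7, 2, 4]
7 → hit
4 → hit
2 → hit
0 → miss, evict 7, frames [2, 4, 0]
5 → miss, evict 2, frames [4, 0, 5]
0 → hit
8 → miss, evict 4, frames [0, 5, 8]
2 → miss, evict 0, frames [5, 8, 2]
8 → hit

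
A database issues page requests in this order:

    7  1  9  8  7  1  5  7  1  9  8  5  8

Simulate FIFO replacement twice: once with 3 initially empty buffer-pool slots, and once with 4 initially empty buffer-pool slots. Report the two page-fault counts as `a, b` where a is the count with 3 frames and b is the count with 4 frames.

3 frames: F F F F F F F . . F F . . → 9 faults.
4 frames: F F F F . . F F F F F F . → 10 faults.
10 > 9: adding a frame increased faults — Belady's anomaly.

9, 10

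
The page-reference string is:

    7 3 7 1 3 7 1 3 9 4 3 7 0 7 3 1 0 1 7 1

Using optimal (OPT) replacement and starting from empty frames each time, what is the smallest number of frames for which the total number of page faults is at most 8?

f=1: 20 faults
f=2: 12 faults
f=3: 7 faults
f=4: 6 faults
f=5: 6 faults
f=6: 6 faults
Smallest f with faults ≤ 8 is 3.

3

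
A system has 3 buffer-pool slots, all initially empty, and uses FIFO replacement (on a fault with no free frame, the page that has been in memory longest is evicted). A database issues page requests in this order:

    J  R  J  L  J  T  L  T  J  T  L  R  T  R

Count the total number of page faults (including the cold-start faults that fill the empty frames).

6

J: fault, frames {J}
R: fault, frames {J,R}
J: hit
L: fault, frames {J,R,L}
J: hit
T: fault, evict J, frames {R,L,T}
L: hit
T: hit
J: fault, evict R, frames {L,T,J}
T: hit
L: hit
R: fault, evict L, frames {T,J,R}
T: hit
R: hit
Page faults: 6.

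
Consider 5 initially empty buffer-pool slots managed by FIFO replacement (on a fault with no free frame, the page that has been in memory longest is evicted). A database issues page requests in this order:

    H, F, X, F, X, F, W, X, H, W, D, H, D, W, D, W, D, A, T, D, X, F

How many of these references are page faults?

8

H → fault, frames {H}
F → fault, frames {H,F}
X → fault, frames {H,F,X}
F → hit
X → hit
F → hit
W → fault, frames {H,F,X,W}
X → hit
H → hit
W → hit
D → fault, frames {H,F,X,W,D}
H → hit
D → hit
W → hit
D → hit
W → hit
D → hit
A → fault, evict H, frames {F,X,W,D,A}
T → fault, evict F, frames {X,W,D,A,T}
D → hit
X → hit
F → fault, evict X, frames {W,D,A,T,F}
Page faults: 8.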